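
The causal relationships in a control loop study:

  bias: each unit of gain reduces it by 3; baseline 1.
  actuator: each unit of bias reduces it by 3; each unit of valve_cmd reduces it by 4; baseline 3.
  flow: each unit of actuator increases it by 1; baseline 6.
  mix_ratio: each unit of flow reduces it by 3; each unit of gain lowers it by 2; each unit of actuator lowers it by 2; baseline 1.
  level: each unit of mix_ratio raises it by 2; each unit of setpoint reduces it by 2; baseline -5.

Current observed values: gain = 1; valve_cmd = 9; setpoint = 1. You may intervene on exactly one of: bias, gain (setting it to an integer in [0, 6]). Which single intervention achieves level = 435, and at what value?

set bias = 5

Intervening on bias: with other inputs at their observed values, level = 30*bias + 285. Solving for 435 gives bias = 5, within [0, 6].
Intervening on gain: level = -94*gain + 319. Reaching 435 requires gain = -58/47, not an integer.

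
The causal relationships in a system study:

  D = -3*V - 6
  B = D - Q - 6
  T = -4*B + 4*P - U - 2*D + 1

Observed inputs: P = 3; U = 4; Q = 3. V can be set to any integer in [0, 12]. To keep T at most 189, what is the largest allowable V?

V = 6

Substituting into the B equation gives B = -3*V - 15.
T becomes 18*V + 81.
Require 18*V + 81 ≤ 189, so V ≤ 6.
The largest integer in [0, 12] satisfying this is 6.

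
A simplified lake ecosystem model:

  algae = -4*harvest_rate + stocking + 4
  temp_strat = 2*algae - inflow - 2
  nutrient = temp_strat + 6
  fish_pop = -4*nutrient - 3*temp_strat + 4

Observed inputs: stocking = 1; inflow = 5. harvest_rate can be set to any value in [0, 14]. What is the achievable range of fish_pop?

Substituting into the algae equation gives algae = -4*harvest_rate + 5.
So temp_strat = -8*harvest_rate + 3.
Substituting into the nutrient equation gives nutrient = -8*harvest_rate + 9.
Substituting into the fish_pop equation gives fish_pop = 56*harvest_rate - 41.
Linear in harvest_rate, so extremes are at the endpoints: harvest_rate = 0 gives fish_pop = -41; harvest_rate = 14 gives fish_pop = 743.

-41 to 743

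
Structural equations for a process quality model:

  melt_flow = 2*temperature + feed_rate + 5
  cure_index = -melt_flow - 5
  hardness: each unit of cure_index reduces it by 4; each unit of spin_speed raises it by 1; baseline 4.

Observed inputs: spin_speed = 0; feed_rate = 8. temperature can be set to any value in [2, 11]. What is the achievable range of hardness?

92 to 164

Substituting into the melt_flow equation gives melt_flow = 2*temperature + 13.
This gives cure_index = -2*temperature - 18.
Substituting into the hardness equation gives hardness = 8*temperature + 76.
Linear in temperature, so extremes are at the endpoints: temperature = 2 gives hardness = 92; temperature = 11 gives hardness = 164.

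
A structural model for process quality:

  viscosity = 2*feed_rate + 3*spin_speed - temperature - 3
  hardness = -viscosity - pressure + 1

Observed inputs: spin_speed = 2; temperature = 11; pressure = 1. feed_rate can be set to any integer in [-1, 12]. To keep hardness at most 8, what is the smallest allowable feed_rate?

feed_rate = 0

Substituting into the viscosity equation gives viscosity = 2*feed_rate - 8.
This gives hardness = -2*feed_rate + 8.
Require -2*feed_rate + 8 ≤ 8, so feed_rate ≥ 0.
The smallest integer in [-1, 12] satisfying this is 0.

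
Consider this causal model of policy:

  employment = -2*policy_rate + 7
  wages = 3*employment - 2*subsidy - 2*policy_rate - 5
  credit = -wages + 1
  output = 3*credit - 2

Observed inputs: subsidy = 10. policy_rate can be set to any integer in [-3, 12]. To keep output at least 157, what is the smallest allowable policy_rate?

Substituting into the wages equation gives wages = -8*policy_rate - 4.
Substituting into the credit equation gives credit = 8*policy_rate + 5.
Substituting into the output equation gives output = 24*policy_rate + 13.
Require 24*policy_rate + 13 ≥ 157, so policy_rate ≥ 6.
The smallest integer in [-3, 12] satisfying this is 6.

policy_rate = 6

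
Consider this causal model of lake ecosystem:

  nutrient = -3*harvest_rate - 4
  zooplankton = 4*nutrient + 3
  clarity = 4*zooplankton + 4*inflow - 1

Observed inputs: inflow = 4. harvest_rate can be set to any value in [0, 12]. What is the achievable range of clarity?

Substituting into the zooplankton equation gives zooplankton = -12*harvest_rate - 13.
Substituting into the clarity equation gives clarity = -48*harvest_rate - 37.
Linear in harvest_rate, so extremes are at the endpoints: harvest_rate = 0 gives clarity = -37; harvest_rate = 12 gives clarity = -613.

-613 to -37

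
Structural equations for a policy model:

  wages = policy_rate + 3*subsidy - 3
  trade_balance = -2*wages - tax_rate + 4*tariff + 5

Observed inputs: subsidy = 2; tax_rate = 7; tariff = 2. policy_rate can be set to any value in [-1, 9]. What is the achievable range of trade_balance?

-18 to 2

Substituting into the wages equation gives wages = policy_rate + 3.
trade_balance becomes -2*policy_rate.
Linear in policy_rate, so extremes are at the endpoints: policy_rate = -1 gives trade_balance = 2; policy_rate = 9 gives trade_balance = -18.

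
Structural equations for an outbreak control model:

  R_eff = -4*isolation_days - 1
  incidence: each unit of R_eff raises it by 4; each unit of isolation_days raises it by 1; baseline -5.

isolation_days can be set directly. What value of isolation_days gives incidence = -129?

isolation_days = 8

Substituting into the incidence equation gives incidence = -15*isolation_days - 9.
Solve -15*isolation_days - 9 = -129: isolation_days = (-129 + 9) / -15 = 8.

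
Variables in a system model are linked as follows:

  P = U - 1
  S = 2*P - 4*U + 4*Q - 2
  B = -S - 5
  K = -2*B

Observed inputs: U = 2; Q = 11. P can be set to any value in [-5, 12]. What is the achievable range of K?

58 to 126

Intervening on P fixes its value directly, overriding its dependence on U.
Substituting into the S equation gives S = 2*P + 34.
B becomes -2*P - 39.
Substituting into the K equation gives K = 4*P + 78.
Linear in P, so extremes are at the endpoints: P = -5 gives K = 58; P = 12 gives K = 126.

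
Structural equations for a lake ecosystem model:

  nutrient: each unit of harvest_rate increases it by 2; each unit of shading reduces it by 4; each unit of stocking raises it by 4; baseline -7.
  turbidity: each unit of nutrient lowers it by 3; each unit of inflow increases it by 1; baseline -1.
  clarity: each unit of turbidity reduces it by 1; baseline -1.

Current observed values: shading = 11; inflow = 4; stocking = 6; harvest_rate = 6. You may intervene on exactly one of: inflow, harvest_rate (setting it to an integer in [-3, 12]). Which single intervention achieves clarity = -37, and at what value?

set harvest_rate = 8

Intervening on inflow: clarity = -inflow - 45. Reaching -37 requires inflow = -8, outside [-3, 12].
Intervening on harvest_rate: with other inputs at their observed values, clarity = 6*harvest_rate - 85. Solving for -37 gives harvest_rate = 8, within [-3, 12].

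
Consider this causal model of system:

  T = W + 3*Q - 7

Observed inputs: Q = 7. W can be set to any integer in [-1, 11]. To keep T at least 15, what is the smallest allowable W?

W = 1

Substituting into the T equation gives T = W + 14.
Require W + 14 ≥ 15, so W ≥ 1.
The smallest integer in [-1, 11] satisfying this is 1.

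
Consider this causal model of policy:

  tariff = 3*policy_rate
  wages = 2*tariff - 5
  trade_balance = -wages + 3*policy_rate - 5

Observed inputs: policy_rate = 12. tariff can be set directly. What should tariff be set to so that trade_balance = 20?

tariff = 8

Intervening on tariff fixes its value directly, overriding its dependence on policy_rate.
Substituting into the trade_balance equation gives trade_balance = -2*tariff + 36.
Solve -2*tariff + 36 = 20: tariff = (20 - 36) / -2 = 8.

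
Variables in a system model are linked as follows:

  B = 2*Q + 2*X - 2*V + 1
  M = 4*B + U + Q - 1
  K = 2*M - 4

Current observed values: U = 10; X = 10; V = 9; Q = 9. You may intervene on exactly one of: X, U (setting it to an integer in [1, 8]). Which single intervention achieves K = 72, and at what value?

set X = 2

Intervening on X: with other inputs at their observed values, K = 16*X + 40. Solving for 72 gives X = 2, within [1, 8].
Intervening on U: K = 2*U + 180. Reaching 72 requires U = -54, outside [1, 8].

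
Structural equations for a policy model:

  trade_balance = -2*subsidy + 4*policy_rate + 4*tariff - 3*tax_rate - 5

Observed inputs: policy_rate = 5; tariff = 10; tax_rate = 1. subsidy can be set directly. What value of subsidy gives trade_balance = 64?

subsidy = -6

Substituting into the trade_balance equation gives trade_balance = -2*subsidy + 52.
Solve -2*subsidy + 52 = 64: subsidy = (64 - 52) / -2 = -6.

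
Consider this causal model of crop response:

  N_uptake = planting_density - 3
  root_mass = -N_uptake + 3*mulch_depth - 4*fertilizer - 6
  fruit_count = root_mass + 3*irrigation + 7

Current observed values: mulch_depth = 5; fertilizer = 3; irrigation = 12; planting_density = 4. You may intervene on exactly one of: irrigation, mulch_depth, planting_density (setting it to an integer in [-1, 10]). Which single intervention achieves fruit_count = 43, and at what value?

set planting_density = 0

Intervening on irrigation: fruit_count = 3*irrigation + 3. Reaching 43 requires irrigation = 40/3, not an integer.
Intervening on mulch_depth: fruit_count = 3*mulch_depth + 24. Reaching 43 requires mulch_depth = 19/3, not an integer.
Intervening on planting_density: with other inputs at their observed values, fruit_count = -planting_density + 43. Solving for 43 gives planting_density = 0, within [-1, 10].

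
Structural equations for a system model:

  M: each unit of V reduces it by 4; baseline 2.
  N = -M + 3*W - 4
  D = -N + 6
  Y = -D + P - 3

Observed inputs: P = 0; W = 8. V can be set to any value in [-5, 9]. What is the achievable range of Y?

-11 to 45

Substituting into the N equation gives N = 4*V + 18.
Substituting into the D equation gives D = -4*V - 12.
So Y = 4*V + 9.
Linear in V, so extremes are at the endpoints: V = -5 gives Y = -11; V = 9 gives Y = 45.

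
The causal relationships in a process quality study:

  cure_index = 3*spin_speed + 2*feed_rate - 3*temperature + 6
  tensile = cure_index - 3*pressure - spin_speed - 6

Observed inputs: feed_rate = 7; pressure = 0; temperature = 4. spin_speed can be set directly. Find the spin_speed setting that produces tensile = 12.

spin_speed = 5

Substituting into the cure_index equation gives cure_index = 3*spin_speed + 8.
This gives tensile = 2*spin_speed + 2.
Solve 2*spin_speed + 2 = 12: spin_speed = (12 - 2) / 2 = 5.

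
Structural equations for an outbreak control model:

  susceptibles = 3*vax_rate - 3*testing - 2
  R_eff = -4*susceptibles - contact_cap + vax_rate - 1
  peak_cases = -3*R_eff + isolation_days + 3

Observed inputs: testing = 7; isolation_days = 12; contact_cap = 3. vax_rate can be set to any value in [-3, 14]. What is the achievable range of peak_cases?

Substituting into the susceptibles equation gives susceptibles = 3*vax_rate - 23.
This gives R_eff = -11*vax_rate + 88.
Substituting into the peak_cases equation gives peak_cases = 33*vax_rate - 249.
Linear in vax_rate, so extremes are at the endpoints: vax_rate = -3 gives peak_cases = -348; vax_rate = 14 gives peak_cases = 213.

-348 to 213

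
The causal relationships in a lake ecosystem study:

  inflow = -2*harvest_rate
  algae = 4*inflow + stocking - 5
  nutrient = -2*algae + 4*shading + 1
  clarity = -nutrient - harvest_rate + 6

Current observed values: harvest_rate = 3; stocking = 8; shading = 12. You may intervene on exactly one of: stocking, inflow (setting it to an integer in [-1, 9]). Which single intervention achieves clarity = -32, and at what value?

Intervening on stocking: clarity = 2*stocking - 104. Reaching -32 requires stocking = 36, outside [-1, 9].
Intervening on inflow: with other inputs at their observed values, clarity = 8*inflow - 40. Solving for -32 gives inflow = 1, within [-1, 9].

set inflow = 1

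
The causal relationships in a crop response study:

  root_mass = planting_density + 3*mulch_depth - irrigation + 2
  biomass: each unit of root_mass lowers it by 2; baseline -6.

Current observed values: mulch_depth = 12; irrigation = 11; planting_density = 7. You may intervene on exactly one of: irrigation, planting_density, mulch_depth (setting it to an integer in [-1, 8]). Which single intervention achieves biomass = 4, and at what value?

set mulch_depth = -1

Intervening on irrigation: biomass = 2*irrigation - 96. Reaching 4 requires irrigation = 50, outside [-1, 8].
Intervening on planting_density: biomass = -2*planting_density - 60. Reaching 4 requires planting_density = -32, outside [-1, 8].
Intervening on mulch_depth: with other inputs at their observed values, biomass = -6*mulch_depth - 2. Solving for 4 gives mulch_depth = -1, within [-1, 8].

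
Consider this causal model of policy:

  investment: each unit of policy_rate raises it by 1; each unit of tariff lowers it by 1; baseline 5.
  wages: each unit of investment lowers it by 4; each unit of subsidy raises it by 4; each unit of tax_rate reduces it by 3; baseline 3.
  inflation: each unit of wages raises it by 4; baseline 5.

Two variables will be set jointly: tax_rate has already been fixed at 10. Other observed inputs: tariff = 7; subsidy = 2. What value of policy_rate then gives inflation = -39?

policy_rate = 0

With tax_rate held at 10:
Substituting into the investment equation gives investment = policy_rate - 2.
This gives wages = -4*policy_rate - 11.
Substituting into the inflation equation gives inflation = -16*policy_rate - 39.
Solve -16*policy_rate - 39 = -39: policy_rate = (-39 + 39) / -16 = 0.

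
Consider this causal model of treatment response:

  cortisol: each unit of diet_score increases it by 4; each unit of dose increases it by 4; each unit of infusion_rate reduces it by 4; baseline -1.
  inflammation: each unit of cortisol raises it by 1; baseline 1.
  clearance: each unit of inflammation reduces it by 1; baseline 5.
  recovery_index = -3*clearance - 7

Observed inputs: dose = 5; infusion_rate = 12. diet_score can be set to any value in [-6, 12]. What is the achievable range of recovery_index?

-178 to 38

Substituting into the cortisol equation gives cortisol = 4*diet_score - 29.
Substituting into the inflammation equation gives inflammation = 4*diet_score - 28.
Substituting into the clearance equation gives clearance = -4*diet_score + 33.
This gives recovery_index = 12*diet_score - 106.
Linear in diet_score, so extremes are at the endpoints: diet_score = -6 gives recovery_index = -178; diet_score = 12 gives recovery_index = 38.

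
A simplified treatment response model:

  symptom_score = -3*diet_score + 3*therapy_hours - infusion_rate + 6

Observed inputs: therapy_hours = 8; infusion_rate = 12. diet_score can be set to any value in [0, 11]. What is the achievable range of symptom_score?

Substituting into the symptom_score equation gives symptom_score = -3*diet_score + 18.
Linear in diet_score, so extremes are at the endpoints: diet_score = 0 gives symptom_score = 18; diet_score = 11 gives symptom_score = -15.

-15 to 18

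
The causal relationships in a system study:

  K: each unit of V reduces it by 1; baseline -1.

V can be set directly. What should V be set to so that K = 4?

Solve -V - 1 = 4: V = (4 + 1) / -1 = -5.

V = -5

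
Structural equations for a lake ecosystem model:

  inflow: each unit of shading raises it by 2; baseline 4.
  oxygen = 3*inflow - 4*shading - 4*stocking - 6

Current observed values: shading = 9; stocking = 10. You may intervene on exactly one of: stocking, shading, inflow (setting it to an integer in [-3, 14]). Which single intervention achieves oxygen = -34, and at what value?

set shading = 0

Intervening on stocking: oxygen = -4*stocking + 24. Reaching -34 requires stocking = 29/2, not an integer.
Intervening on shading: with other inputs at their observed values, oxygen = 2*shading - 34. Solving for -34 gives shading = 0, within [-3, 14].
Intervening on inflow: oxygen = 3*inflow - 82. Reaching -34 requires inflow = 16, outside [-3, 14].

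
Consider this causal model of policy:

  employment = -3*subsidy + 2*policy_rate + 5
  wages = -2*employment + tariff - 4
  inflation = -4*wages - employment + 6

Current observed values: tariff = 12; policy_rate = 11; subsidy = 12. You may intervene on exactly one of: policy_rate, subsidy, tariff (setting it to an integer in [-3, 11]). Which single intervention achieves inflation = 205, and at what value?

Intervening on policy_rate: inflation = 14*policy_rate - 243. Reaching 205 requires policy_rate = 32, outside [-3, 11].
Intervening on subsidy: with other inputs at their observed values, inflation = -21*subsidy + 163. Solving for 205 gives subsidy = -2, within [-3, 11].
Intervening on tariff: inflation = -4*tariff - 41. Reaching 205 requires tariff = -123/2, not an integer.

set subsidy = -2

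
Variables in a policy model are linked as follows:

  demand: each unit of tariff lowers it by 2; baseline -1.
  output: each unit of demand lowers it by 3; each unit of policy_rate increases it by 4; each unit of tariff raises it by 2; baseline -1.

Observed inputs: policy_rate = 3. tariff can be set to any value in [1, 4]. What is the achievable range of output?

Substituting into the output equation gives output = 8*tariff + 14.
Linear in tariff, so extremes are at the endpoints: tariff = 1 gives output = 22; tariff = 4 gives output = 46.

22 to 46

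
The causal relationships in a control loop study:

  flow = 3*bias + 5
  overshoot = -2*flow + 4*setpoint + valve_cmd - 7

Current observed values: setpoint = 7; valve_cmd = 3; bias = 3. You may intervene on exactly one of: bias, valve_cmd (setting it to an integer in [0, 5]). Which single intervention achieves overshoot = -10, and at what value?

Intervening on bias: with other inputs at their observed values, overshoot = -6*bias + 14. Solving for -10 gives bias = 4, within [0, 5].
Intervening on valve_cmd: overshoot = valve_cmd - 7. Reaching -10 requires valve_cmd = -3, outside [0, 5].

set bias = 4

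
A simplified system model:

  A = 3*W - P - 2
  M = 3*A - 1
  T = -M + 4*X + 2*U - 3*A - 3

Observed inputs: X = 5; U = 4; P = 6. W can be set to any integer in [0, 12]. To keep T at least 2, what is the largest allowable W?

W = 4

Substituting into the A equation gives A = 3*W - 8.
Substituting into the M equation gives M = 9*W - 25.
Substituting into the T equation gives T = -18*W + 74.
Require -18*W + 74 ≥ 2, so W ≤ 4.
The largest integer in [0, 12] satisfying this is 4.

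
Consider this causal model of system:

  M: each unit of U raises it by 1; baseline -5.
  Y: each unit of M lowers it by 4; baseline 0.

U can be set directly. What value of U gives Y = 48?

Substituting into the Y equation gives Y = -4*U + 20.
Solve -4*U + 20 = 48: U = (48 - 20) / -4 = -7.

U = -7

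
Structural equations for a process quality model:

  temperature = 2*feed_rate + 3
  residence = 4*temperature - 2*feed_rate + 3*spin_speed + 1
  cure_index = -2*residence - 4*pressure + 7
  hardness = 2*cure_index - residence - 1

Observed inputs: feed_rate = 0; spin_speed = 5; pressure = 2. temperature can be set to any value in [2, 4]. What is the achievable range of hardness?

-163 to -123

Intervening on temperature fixes its value directly, overriding its dependence on feed_rate.
Substituting into the residence equation gives residence = 4*temperature + 16.
This gives cure_index = -8*temperature - 33.
So hardness = -20*temperature - 83.
Linear in temperature, so extremes are at the endpoints: temperature = 2 gives hardness = -123; temperature = 4 gives hardness = -163.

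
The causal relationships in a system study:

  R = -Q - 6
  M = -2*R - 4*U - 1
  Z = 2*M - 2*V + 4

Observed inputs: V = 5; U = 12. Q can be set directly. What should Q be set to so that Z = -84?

Q = -1

Substituting into the M equation gives M = 2*Q - 37.
Substituting into the Z equation gives Z = 4*Q - 80.
Solve 4*Q - 80 = -84: Q = (-84 + 80) / 4 = -1.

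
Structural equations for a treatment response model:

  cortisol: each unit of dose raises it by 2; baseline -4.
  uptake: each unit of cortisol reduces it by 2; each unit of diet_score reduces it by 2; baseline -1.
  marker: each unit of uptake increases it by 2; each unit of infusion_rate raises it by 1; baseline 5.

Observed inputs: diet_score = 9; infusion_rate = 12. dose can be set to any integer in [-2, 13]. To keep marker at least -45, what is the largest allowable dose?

Substituting into the uptake equation gives uptake = -4*dose - 11.
marker becomes -8*dose - 5.
Require -8*dose - 5 ≥ -45, so dose ≤ 5.
The largest integer in [-2, 13] satisfying this is 5.

dose = 5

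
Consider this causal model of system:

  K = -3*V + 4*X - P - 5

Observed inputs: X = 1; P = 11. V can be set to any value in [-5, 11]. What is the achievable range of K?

Substituting into the K equation gives K = -3*V - 12.
Linear in V, so extremes are at the endpoints: V = -5 gives K = 3; V = 11 gives K = -45.

-45 to 3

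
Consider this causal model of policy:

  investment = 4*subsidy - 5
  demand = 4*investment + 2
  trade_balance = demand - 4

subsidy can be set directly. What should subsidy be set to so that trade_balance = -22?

subsidy = 0

Substituting into the demand equation gives demand = 16*subsidy - 18.
This gives trade_balance = 16*subsidy - 22.
Solve 16*subsidy - 22 = -22: subsidy = (-22 + 22) / 16 = 0.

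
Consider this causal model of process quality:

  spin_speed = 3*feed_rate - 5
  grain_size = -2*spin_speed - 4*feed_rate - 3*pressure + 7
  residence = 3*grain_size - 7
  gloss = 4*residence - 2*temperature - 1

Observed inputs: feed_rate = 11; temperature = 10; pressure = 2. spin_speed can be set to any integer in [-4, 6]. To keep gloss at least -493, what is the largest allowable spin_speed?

spin_speed = -3

Intervening on spin_speed fixes its value directly, overriding its dependence on feed_rate.
Substituting into the grain_size equation gives grain_size = -2*spin_speed - 43.
residence becomes -6*spin_speed - 136.
So gloss = -24*spin_speed - 565.
Require -24*spin_speed - 565 ≥ -493, so spin_speed ≤ -3.
The largest integer in [-4, 6] satisfying this is -3.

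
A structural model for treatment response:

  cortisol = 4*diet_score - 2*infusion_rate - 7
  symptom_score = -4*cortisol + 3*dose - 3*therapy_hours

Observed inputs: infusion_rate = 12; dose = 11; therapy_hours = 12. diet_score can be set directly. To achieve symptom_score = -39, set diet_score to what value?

diet_score = 10

Substituting into the cortisol equation gives cortisol = 4*diet_score - 31.
Substituting into the symptom_score equation gives symptom_score = -16*diet_score + 121.
Solve -16*diet_score + 121 = -39: diet_score = (-39 - 121) / -16 = 10.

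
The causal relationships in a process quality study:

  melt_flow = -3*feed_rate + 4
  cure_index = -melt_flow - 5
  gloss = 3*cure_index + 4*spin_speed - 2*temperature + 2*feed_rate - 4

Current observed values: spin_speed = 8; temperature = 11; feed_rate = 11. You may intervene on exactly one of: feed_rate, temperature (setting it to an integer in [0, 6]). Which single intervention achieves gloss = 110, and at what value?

Intervening on feed_rate: gloss = 11*feed_rate - 21. Reaching 110 requires feed_rate = 131/11, not an integer.
Intervening on temperature: with other inputs at their observed values, gloss = -2*temperature + 122. Solving for 110 gives temperature = 6, within [0, 6].

set temperature = 6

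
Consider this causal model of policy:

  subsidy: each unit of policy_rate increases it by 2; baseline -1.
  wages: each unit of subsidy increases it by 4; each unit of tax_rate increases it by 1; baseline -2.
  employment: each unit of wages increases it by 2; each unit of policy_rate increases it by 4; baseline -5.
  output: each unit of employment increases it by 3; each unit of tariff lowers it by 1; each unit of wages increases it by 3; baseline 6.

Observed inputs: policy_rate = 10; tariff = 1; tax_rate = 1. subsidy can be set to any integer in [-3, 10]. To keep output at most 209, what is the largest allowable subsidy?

Intervening on subsidy fixes its value directly, overriding its dependence on policy_rate.
Substituting into the wages equation gives wages = 4*subsidy - 1.
employment becomes 8*subsidy + 33.
Substituting into the output equation gives output = 36*subsidy + 101.
Require 36*subsidy + 101 ≤ 209, so subsidy ≤ 3.
The largest integer in [-3, 10] satisfying this is 3.

subsidy = 3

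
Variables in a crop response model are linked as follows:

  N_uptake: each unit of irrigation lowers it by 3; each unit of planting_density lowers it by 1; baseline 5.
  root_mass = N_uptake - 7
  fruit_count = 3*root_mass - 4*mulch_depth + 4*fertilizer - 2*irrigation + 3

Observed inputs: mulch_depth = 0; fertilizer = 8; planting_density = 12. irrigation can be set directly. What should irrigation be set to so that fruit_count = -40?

irrigation = 3

Substituting into the N_uptake equation gives N_uptake = -3*irrigation - 7.
This gives root_mass = -3*irrigation - 14.
This gives fruit_count = -11*irrigation - 7.
Solve -11*irrigation - 7 = -40: irrigation = (-40 + 7) / -11 = 3.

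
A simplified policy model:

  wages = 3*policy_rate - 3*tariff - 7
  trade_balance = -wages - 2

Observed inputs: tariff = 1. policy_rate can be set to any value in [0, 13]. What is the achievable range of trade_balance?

-31 to 8

Substituting into the wages equation gives wages = 3*policy_rate - 10.
Substituting into the trade_balance equation gives trade_balance = -3*policy_rate + 8.
Linear in policy_rate, so extremes are at the endpoints: policy_rate = 0 gives trade_balance = 8; policy_rate = 13 gives trade_balance = -31.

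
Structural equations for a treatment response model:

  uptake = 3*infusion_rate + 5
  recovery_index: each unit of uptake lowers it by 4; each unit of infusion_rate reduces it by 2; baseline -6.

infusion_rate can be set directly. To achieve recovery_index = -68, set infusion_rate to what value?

infusion_rate = 3

Substituting into the recovery_index equation gives recovery_index = -14*infusion_rate - 26.
Solve -14*infusion_rate - 26 = -68: infusion_rate = (-68 + 26) / -14 = 3.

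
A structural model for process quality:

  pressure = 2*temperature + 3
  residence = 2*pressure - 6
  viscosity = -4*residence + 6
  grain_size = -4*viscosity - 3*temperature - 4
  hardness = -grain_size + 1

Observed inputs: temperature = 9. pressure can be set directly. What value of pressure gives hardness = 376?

pressure = -7

Intervening on pressure fixes its value directly, overriding its dependence on temperature.
Substituting into the viscosity equation gives viscosity = -8*pressure + 30.
This gives grain_size = 32*pressure - 151.
This gives hardness = -32*pressure + 152.
Solve -32*pressure + 152 = 376: pressure = (376 - 152) / -32 = -7.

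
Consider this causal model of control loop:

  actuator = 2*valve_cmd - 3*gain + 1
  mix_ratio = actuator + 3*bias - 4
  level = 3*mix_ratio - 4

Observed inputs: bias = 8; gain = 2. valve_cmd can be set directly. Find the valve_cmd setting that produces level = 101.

Substituting into the actuator equation gives actuator = 2*valve_cmd - 5.
mix_ratio becomes 2*valve_cmd + 15.
Substituting into the level equation gives level = 6*valve_cmd + 41.
Solve 6*valve_cmd + 41 = 101: valve_cmd = (101 - 41) / 6 = 10.

valve_cmd = 10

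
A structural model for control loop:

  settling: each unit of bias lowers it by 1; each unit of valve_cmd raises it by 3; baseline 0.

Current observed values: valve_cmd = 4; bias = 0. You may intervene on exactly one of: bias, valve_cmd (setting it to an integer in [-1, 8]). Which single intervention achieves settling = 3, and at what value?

set valve_cmd = 1

Intervening on bias: settling = -bias + 12. Reaching 3 requires bias = 9, outside [-1, 8].
Intervening on valve_cmd: with other inputs at their observed values, settling = 3*valve_cmd. Solving for 3 gives valve_cmd = 1, within [-1, 8].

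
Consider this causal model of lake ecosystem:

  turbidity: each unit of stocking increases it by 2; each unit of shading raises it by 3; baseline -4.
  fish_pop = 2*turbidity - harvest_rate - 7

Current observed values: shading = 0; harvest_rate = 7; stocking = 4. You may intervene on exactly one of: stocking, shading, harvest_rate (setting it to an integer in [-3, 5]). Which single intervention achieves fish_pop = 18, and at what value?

Intervening on stocking: fish_pop = 4*stocking - 22. Reaching 18 requires stocking = 10, outside [-3, 5].
Intervening on shading: with other inputs at their observed values, fish_pop = 6*shading - 6. Solving for 18 gives shading = 4, within [-3, 5].
Intervening on harvest_rate: fish_pop = -harvest_rate + 1. Reaching 18 requires harvest_rate = -17, outside [-3, 5].

set shading = 4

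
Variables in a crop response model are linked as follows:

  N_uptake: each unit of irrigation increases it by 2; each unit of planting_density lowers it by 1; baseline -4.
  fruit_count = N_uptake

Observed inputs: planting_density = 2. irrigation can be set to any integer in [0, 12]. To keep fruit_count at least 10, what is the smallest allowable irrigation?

irrigation = 8

Substituting into the N_uptake equation gives N_uptake = 2*irrigation - 6.
Substituting into the fruit_count equation gives fruit_count = 2*irrigation - 6.
Require 2*irrigation - 6 ≥ 10, so irrigation ≥ 8.
The smallest integer in [0, 12] satisfying this is 8.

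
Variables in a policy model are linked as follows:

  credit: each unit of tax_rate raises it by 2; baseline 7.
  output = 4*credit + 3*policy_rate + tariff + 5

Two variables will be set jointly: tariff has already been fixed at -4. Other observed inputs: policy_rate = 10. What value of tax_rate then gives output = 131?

With tariff held at -4:
Substituting into the output equation gives output = 8*tax_rate + 59.
Solve 8*tax_rate + 59 = 131: tax_rate = (131 - 59) / 8 = 9.

tax_rate = 9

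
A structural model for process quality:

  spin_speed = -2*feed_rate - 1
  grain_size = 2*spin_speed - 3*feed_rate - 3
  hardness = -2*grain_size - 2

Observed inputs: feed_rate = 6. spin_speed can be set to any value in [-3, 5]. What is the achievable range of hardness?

Intervening on spin_speed fixes its value directly, overriding its dependence on feed_rate.
Substituting into the grain_size equation gives grain_size = 2*spin_speed - 21.
This gives hardness = -4*spin_speed + 40.
Linear in spin_speed, so extremes are at the endpoints: spin_speed = -3 gives hardness = 52; spin_speed = 5 gives hardness = 20.

20 to 52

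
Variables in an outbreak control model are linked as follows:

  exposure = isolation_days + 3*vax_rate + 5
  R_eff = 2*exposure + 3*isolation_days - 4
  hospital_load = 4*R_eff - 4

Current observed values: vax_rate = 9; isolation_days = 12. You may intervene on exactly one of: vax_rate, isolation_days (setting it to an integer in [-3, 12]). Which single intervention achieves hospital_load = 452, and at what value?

set vax_rate = 8

Intervening on vax_rate: with other inputs at their observed values, hospital_load = 24*vax_rate + 260. Solving for 452 gives vax_rate = 8, within [-3, 12].
Intervening on isolation_days: hospital_load = 20*isolation_days + 236. Reaching 452 requires isolation_days = 54/5, not an integer.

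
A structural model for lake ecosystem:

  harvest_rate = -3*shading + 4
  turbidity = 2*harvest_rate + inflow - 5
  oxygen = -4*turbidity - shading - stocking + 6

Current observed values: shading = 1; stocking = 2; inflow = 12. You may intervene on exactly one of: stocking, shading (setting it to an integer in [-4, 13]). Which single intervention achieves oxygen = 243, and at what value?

Intervening on stocking: oxygen = -stocking - 31. Reaching 243 requires stocking = -274, outside [-4, 13].
Intervening on shading: with other inputs at their observed values, oxygen = 23*shading - 56. Solving for 243 gives shading = 13, within [-4, 13].

set shading = 13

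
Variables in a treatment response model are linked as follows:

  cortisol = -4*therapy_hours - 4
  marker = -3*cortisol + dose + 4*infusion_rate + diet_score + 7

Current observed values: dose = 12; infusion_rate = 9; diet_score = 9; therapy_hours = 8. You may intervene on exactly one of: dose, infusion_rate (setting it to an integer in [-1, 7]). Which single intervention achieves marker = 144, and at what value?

Intervening on dose: marker = dose + 160. Reaching 144 requires dose = -16, outside [-1, 7].
Intervening on infusion_rate: with other inputs at their observed values, marker = 4*infusion_rate + 136. Solving for 144 gives infusion_rate = 2, within [-1, 7].

set infusion_rate = 2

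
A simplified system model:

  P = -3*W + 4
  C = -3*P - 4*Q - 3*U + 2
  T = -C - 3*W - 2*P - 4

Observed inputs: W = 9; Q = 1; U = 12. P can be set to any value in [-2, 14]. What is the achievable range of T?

5 to 21

Intervening on P fixes its value directly, overriding its dependence on W.
Substituting into the C equation gives C = -3*P - 38.
This gives T = P + 7.
Linear in P, so extremes are at the endpoints: P = -2 gives T = 5; P = 14 gives T = 21.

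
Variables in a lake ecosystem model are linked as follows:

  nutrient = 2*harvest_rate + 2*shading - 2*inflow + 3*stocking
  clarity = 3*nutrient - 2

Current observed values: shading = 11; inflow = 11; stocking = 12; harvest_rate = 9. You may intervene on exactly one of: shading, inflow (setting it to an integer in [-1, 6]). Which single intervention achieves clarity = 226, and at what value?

Intervening on shading: clarity = 6*shading + 94. Reaching 226 requires shading = 22, outside [-1, 6].
Intervening on inflow: with other inputs at their observed values, clarity = -6*inflow + 226. Solving for 226 gives inflow = 0, within [-1, 6].

set inflow = 0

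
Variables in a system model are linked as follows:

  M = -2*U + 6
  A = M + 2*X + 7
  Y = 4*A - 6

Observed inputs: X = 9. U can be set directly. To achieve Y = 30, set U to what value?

U = 11

Substituting into the A equation gives A = -2*U + 31.
So Y = -8*U + 118.
Solve -8*U + 118 = 30: U = (30 - 118) / -8 = 11.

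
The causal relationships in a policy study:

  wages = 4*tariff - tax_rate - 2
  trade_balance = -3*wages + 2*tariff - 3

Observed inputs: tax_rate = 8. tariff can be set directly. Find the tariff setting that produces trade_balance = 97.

tariff = -7

Substituting into the wages equation gives wages = 4*tariff - 10.
So trade_balance = -10*tariff + 27.
Solve -10*tariff + 27 = 97: tariff = (97 - 27) / -10 = -7.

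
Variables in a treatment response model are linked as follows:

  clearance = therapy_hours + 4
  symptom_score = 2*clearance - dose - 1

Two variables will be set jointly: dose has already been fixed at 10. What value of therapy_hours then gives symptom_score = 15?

therapy_hours = 9

With dose held at 10:
Substituting into the symptom_score equation gives symptom_score = 2*therapy_hours - 3.
Solve 2*therapy_hours - 3 = 15: therapy_hours = (15 + 3) / 2 = 9.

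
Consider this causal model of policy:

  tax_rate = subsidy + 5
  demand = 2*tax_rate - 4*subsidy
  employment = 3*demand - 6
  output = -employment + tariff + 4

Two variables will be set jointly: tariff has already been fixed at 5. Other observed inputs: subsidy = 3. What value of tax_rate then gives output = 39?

tax_rate = 2

With tariff held at 5:
Intervening on tax_rate fixes its value directly, overriding its dependence on subsidy.
Substituting into the demand equation gives demand = 2*tax_rate - 12.
employment becomes 6*tax_rate - 42.
Substituting into the output equation gives output = -6*tax_rate + 51.
Solve -6*tax_rate + 51 = 39: tax_rate = (39 - 51) / -6 = 2.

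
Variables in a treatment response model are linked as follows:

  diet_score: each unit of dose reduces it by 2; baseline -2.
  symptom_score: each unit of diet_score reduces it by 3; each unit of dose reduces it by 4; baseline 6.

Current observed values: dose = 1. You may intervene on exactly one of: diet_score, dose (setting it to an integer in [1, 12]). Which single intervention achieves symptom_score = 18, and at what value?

Intervening on diet_score: symptom_score = -3*diet_score + 2. Reaching 18 requires diet_score = -16/3, not an integer.
Intervening on dose: with other inputs at their observed values, symptom_score = 2*dose + 12. Solving for 18 gives dose = 3, within [1, 12].

set dose = 3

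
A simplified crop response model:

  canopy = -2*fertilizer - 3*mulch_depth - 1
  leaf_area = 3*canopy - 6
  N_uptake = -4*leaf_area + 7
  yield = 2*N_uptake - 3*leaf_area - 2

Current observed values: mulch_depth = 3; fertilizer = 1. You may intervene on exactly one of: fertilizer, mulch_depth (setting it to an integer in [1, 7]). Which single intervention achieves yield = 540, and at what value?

set fertilizer = 2

Intervening on fertilizer: with other inputs at their observed values, yield = 66*fertilizer + 408. Solving for 540 gives fertilizer = 2, within [1, 7].
Intervening on mulch_depth: yield = 99*mulch_depth + 177. Reaching 540 requires mulch_depth = 11/3, not an integer.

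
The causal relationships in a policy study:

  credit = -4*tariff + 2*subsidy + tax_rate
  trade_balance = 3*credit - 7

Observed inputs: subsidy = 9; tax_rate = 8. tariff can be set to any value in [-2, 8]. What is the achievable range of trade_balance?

Substituting into the credit equation gives credit = -4*tariff + 26.
Substituting into the trade_balance equation gives trade_balance = -12*tariff + 71.
Linear in tariff, so extremes are at the endpoints: tariff = -2 gives trade_balance = 95; tariff = 8 gives trade_balance = -25.

-25 to 95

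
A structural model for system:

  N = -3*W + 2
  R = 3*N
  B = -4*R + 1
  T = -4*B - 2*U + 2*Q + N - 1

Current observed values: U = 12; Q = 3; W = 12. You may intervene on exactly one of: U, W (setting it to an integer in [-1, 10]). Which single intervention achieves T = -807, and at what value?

Intervening on U: T = -2*U - 1665. Reaching -807 requires U = -429, outside [-1, 10].
Intervening on W: with other inputs at their observed values, T = -147*W + 75. Solving for -807 gives W = 6, within [-1, 10].

set W = 6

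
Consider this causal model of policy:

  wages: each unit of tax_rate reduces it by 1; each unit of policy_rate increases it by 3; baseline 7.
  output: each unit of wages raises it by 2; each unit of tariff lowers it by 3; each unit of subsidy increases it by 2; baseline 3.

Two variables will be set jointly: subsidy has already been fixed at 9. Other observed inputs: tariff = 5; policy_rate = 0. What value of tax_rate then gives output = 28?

tax_rate = -4

With subsidy held at 9:
Substituting into the wages equation gives wages = -tax_rate + 7.
Substituting into the output equation gives output = -2*tax_rate + 20.
Solve -2*tax_rate + 20 = 28: tax_rate = (28 - 20) / -2 = -4.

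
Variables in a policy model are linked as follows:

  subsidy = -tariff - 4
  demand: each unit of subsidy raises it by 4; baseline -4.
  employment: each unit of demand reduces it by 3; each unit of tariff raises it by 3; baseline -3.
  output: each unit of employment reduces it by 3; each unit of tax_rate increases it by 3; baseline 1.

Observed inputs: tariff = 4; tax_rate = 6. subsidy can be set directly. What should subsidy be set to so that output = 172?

subsidy = 6

Intervening on subsidy fixes its value directly, overriding its dependence on tariff.
Substituting into the employment equation gives employment = -12*subsidy + 21.
output becomes 36*subsidy - 44.
Solve 36*subsidy - 44 = 172: subsidy = (172 + 44) / 36 = 6.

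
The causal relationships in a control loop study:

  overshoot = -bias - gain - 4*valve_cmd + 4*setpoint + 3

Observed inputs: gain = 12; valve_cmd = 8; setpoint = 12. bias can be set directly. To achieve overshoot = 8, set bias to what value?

bias = -1

Substituting into the overshoot equation gives overshoot = -bias + 7.
Solve -bias + 7 = 8: bias = (8 - 7) / -1 = -1.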